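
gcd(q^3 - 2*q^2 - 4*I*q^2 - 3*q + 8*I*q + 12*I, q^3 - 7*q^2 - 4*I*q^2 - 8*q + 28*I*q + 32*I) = q^2 + q*(1 - 4*I) - 4*I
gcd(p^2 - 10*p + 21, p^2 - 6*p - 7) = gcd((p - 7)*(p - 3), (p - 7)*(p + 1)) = p - 7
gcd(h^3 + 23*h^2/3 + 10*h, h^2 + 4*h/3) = h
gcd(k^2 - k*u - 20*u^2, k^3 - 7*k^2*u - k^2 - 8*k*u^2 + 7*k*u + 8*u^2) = 1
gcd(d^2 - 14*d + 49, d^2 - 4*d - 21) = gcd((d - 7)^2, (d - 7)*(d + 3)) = d - 7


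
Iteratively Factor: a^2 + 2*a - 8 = (a - 2)*(a + 4)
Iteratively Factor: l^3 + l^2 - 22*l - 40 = (l + 4)*(l^2 - 3*l - 10) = (l - 5)*(l + 4)*(l + 2)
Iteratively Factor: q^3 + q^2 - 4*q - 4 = (q + 1)*(q^2 - 4) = (q - 2)*(q + 1)*(q + 2)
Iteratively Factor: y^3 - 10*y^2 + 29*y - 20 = (y - 1)*(y^2 - 9*y + 20) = (y - 4)*(y - 1)*(y - 5)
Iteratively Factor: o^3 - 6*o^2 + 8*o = (o - 2)*(o^2 - 4*o) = o*(o - 2)*(o - 4)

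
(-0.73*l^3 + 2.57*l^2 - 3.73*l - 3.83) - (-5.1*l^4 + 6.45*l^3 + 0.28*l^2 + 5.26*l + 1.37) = 5.1*l^4 - 7.18*l^3 + 2.29*l^2 - 8.99*l - 5.2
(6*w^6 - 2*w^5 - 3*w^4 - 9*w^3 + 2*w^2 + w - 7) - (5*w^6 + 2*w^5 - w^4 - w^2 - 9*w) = w^6 - 4*w^5 - 2*w^4 - 9*w^3 + 3*w^2 + 10*w - 7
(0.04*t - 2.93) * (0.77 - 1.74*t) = -0.0696*t^2 + 5.129*t - 2.2561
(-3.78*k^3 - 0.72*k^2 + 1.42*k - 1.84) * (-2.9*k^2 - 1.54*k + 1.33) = 10.962*k^5 + 7.9092*k^4 - 8.0366*k^3 + 2.1916*k^2 + 4.7222*k - 2.4472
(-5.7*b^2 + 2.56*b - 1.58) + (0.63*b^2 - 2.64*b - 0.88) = -5.07*b^2 - 0.0800000000000001*b - 2.46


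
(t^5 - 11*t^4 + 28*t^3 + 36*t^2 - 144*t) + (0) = t^5 - 11*t^4 + 28*t^3 + 36*t^2 - 144*t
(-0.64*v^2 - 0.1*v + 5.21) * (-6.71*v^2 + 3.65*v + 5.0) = 4.2944*v^4 - 1.665*v^3 - 38.5241*v^2 + 18.5165*v + 26.05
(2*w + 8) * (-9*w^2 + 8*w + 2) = -18*w^3 - 56*w^2 + 68*w + 16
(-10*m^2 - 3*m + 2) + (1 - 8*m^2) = -18*m^2 - 3*m + 3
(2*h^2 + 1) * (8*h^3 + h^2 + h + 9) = 16*h^5 + 2*h^4 + 10*h^3 + 19*h^2 + h + 9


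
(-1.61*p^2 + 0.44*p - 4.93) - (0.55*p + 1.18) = -1.61*p^2 - 0.11*p - 6.11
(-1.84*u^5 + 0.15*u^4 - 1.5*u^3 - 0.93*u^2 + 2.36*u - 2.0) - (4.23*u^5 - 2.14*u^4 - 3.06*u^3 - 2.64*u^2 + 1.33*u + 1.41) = -6.07*u^5 + 2.29*u^4 + 1.56*u^3 + 1.71*u^2 + 1.03*u - 3.41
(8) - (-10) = 18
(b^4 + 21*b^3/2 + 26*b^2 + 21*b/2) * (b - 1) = b^5 + 19*b^4/2 + 31*b^3/2 - 31*b^2/2 - 21*b/2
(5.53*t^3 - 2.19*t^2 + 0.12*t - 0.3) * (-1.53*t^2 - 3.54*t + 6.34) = -8.4609*t^5 - 16.2255*t^4 + 42.6292*t^3 - 13.8504*t^2 + 1.8228*t - 1.902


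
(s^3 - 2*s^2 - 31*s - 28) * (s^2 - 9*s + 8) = s^5 - 11*s^4 - 5*s^3 + 235*s^2 + 4*s - 224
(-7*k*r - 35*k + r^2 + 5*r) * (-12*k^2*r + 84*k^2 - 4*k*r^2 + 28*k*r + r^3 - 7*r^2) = 84*k^3*r^2 - 168*k^3*r - 2940*k^3 + 16*k^2*r^3 - 32*k^2*r^2 - 560*k^2*r - 11*k*r^4 + 22*k*r^3 + 385*k*r^2 + r^5 - 2*r^4 - 35*r^3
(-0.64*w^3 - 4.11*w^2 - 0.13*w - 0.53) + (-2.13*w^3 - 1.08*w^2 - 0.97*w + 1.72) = -2.77*w^3 - 5.19*w^2 - 1.1*w + 1.19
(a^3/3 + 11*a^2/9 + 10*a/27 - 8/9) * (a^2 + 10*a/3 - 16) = a^5/3 + 7*a^4/3 - 8*a^3/9 - 1556*a^2/81 - 80*a/9 + 128/9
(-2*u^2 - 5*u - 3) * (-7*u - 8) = 14*u^3 + 51*u^2 + 61*u + 24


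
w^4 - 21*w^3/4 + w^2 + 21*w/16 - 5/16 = (w - 5)*(w - 1/2)*(w - 1/4)*(w + 1/2)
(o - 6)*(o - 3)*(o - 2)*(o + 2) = o^4 - 9*o^3 + 14*o^2 + 36*o - 72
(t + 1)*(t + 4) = t^2 + 5*t + 4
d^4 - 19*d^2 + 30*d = d*(d - 3)*(d - 2)*(d + 5)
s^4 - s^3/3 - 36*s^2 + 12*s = s*(s - 6)*(s - 1/3)*(s + 6)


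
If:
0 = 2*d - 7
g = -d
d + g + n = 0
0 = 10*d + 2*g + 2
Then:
No Solution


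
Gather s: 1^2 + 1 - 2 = 0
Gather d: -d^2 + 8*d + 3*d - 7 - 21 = -d^2 + 11*d - 28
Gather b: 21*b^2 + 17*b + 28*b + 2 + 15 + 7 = 21*b^2 + 45*b + 24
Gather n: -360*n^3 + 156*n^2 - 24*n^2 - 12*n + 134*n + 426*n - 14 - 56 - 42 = -360*n^3 + 132*n^2 + 548*n - 112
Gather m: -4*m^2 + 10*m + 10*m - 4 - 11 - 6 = -4*m^2 + 20*m - 21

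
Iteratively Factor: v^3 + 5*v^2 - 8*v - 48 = (v + 4)*(v^2 + v - 12) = (v + 4)^2*(v - 3)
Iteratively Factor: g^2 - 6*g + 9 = (g - 3)*(g - 3)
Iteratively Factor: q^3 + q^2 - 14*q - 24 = (q + 3)*(q^2 - 2*q - 8) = (q - 4)*(q + 3)*(q + 2)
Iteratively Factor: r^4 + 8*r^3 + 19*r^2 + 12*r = (r)*(r^3 + 8*r^2 + 19*r + 12) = r*(r + 4)*(r^2 + 4*r + 3) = r*(r + 3)*(r + 4)*(r + 1)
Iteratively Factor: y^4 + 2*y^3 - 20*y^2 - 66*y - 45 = (y + 3)*(y^3 - y^2 - 17*y - 15) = (y - 5)*(y + 3)*(y^2 + 4*y + 3) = (y - 5)*(y + 3)^2*(y + 1)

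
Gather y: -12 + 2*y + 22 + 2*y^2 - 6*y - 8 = 2*y^2 - 4*y + 2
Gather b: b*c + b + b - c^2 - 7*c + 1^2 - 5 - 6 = b*(c + 2) - c^2 - 7*c - 10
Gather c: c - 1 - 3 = c - 4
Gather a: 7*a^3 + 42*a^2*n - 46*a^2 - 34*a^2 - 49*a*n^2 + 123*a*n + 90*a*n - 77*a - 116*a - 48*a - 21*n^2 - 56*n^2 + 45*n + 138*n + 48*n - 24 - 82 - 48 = 7*a^3 + a^2*(42*n - 80) + a*(-49*n^2 + 213*n - 241) - 77*n^2 + 231*n - 154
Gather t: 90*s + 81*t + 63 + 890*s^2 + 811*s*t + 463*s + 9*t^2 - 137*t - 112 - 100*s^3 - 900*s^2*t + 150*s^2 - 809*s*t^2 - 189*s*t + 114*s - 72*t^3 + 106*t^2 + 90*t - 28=-100*s^3 + 1040*s^2 + 667*s - 72*t^3 + t^2*(115 - 809*s) + t*(-900*s^2 + 622*s + 34) - 77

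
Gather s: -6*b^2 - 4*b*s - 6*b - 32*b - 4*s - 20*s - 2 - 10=-6*b^2 - 38*b + s*(-4*b - 24) - 12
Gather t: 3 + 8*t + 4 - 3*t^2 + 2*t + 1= -3*t^2 + 10*t + 8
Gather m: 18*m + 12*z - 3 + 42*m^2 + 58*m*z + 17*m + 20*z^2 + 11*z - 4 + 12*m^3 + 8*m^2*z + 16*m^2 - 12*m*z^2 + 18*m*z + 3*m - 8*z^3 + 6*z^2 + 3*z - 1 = 12*m^3 + m^2*(8*z + 58) + m*(-12*z^2 + 76*z + 38) - 8*z^3 + 26*z^2 + 26*z - 8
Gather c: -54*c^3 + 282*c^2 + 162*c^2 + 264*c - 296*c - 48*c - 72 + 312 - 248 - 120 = -54*c^3 + 444*c^2 - 80*c - 128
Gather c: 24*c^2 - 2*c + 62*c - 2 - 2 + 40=24*c^2 + 60*c + 36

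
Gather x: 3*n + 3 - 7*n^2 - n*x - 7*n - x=-7*n^2 - 4*n + x*(-n - 1) + 3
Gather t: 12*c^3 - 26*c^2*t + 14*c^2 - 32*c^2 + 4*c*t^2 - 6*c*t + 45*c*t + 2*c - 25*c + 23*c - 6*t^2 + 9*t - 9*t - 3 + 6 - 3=12*c^3 - 18*c^2 + t^2*(4*c - 6) + t*(-26*c^2 + 39*c)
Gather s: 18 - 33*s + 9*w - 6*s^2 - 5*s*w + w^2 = -6*s^2 + s*(-5*w - 33) + w^2 + 9*w + 18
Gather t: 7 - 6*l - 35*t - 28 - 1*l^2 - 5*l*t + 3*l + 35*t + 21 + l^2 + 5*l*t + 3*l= 0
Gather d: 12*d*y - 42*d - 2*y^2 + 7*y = d*(12*y - 42) - 2*y^2 + 7*y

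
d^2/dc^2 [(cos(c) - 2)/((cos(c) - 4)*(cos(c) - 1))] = (-(1 - cos(2*c))^2/4 - 29*cos(c)/2 - 2*cos(2*c) + cos(3*c)/2 + 43)/((cos(c) - 4)^3*(cos(c) - 1)^2)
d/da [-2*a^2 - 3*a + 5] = -4*a - 3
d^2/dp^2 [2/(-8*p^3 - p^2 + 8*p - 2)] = 4*((24*p + 1)*(8*p^3 + p^2 - 8*p + 2) - 4*(12*p^2 + p - 4)^2)/(8*p^3 + p^2 - 8*p + 2)^3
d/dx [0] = 0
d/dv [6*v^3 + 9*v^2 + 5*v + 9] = 18*v^2 + 18*v + 5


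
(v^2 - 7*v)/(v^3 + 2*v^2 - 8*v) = (v - 7)/(v^2 + 2*v - 8)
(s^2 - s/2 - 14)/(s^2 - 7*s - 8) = (-s^2 + s/2 + 14)/(-s^2 + 7*s + 8)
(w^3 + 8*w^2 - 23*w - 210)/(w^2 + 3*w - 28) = (w^2 + w - 30)/(w - 4)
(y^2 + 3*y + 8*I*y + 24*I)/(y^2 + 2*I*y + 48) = (y + 3)/(y - 6*I)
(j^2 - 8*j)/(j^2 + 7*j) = (j - 8)/(j + 7)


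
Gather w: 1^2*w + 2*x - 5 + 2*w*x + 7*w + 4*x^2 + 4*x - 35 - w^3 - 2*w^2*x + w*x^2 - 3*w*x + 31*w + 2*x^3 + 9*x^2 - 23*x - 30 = -w^3 - 2*w^2*x + w*(x^2 - x + 39) + 2*x^3 + 13*x^2 - 17*x - 70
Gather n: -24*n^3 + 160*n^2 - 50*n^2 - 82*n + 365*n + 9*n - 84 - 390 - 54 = -24*n^3 + 110*n^2 + 292*n - 528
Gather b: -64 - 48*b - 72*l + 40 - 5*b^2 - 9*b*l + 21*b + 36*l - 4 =-5*b^2 + b*(-9*l - 27) - 36*l - 28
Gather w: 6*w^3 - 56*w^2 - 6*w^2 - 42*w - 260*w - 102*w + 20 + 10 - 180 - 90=6*w^3 - 62*w^2 - 404*w - 240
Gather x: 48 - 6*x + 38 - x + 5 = 91 - 7*x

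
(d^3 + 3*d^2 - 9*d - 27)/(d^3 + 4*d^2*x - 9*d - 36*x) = (d + 3)/(d + 4*x)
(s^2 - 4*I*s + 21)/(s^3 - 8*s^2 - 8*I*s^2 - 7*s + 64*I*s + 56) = (s + 3*I)/(s^2 - s*(8 + I) + 8*I)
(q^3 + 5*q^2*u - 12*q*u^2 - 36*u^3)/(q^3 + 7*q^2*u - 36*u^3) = (q^2 - q*u - 6*u^2)/(q^2 + q*u - 6*u^2)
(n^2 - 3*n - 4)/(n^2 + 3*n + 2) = (n - 4)/(n + 2)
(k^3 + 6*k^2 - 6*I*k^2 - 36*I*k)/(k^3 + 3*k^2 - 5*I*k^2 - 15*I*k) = (k^2 + 6*k*(1 - I) - 36*I)/(k^2 + k*(3 - 5*I) - 15*I)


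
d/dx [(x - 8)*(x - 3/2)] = 2*x - 19/2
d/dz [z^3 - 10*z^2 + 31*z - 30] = 3*z^2 - 20*z + 31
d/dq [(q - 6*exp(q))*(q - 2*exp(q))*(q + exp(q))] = -7*q^2*exp(q) + 3*q^2 + 8*q*exp(2*q) - 14*q*exp(q) + 36*exp(3*q) + 4*exp(2*q)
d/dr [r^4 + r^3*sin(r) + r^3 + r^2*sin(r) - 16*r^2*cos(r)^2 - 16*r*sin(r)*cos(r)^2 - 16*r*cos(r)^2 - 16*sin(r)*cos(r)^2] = r^3*cos(r) + 4*r^3 + 3*r^2*sin(r) + 16*r^2*sin(2*r) + r^2*cos(r) + 3*r^2 + 2*r*sin(r) - 4*r*cos(r) - 12*r*cos(3*r) - 16*sqrt(2)*r*cos(2*r + pi/4) - 16*r + 12*sin(r) - 4*sin(3*r) - 16*sqrt(2)*sin(r + pi/4) + 12*cos(r) - 8*cos(2*r) - 12*cos(3*r) - 8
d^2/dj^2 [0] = 0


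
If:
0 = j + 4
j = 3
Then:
No Solution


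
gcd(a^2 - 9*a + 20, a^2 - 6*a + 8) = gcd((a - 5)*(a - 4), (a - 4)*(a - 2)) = a - 4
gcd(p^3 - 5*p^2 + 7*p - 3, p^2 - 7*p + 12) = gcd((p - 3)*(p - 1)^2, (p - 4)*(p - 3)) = p - 3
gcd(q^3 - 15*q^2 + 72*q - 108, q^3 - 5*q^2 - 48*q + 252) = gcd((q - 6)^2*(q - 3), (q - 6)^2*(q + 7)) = q^2 - 12*q + 36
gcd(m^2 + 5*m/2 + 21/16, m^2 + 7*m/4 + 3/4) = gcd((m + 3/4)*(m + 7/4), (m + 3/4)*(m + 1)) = m + 3/4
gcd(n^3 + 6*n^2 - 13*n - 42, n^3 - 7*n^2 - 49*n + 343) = n + 7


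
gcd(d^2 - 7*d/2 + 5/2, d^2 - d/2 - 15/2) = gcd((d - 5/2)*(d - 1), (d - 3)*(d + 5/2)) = 1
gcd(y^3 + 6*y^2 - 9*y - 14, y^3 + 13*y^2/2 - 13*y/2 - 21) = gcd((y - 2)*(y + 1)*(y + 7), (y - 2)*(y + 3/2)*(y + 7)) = y^2 + 5*y - 14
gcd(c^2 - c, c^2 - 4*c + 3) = c - 1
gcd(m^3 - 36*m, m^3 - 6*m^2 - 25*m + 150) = m - 6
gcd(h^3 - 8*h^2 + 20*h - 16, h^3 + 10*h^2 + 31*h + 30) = 1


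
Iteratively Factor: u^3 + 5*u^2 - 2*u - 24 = (u + 4)*(u^2 + u - 6) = (u + 3)*(u + 4)*(u - 2)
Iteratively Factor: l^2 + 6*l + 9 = (l + 3)*(l + 3)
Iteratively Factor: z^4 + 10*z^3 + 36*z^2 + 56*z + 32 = (z + 2)*(z^3 + 8*z^2 + 20*z + 16) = (z + 2)^2*(z^2 + 6*z + 8) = (z + 2)^2*(z + 4)*(z + 2)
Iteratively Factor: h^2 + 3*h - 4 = (h + 4)*(h - 1)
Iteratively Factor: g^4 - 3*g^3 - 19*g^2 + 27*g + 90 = (g + 2)*(g^3 - 5*g^2 - 9*g + 45) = (g - 3)*(g + 2)*(g^2 - 2*g - 15) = (g - 5)*(g - 3)*(g + 2)*(g + 3)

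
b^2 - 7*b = b*(b - 7)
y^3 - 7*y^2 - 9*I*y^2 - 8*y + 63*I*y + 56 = (y - 7)*(y - 8*I)*(y - I)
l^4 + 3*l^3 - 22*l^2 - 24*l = l*(l - 4)*(l + 1)*(l + 6)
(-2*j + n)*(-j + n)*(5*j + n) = 10*j^3 - 13*j^2*n + 2*j*n^2 + n^3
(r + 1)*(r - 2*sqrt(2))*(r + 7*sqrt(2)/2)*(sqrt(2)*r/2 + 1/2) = sqrt(2)*r^4/2 + sqrt(2)*r^3/2 + 2*r^3 - 25*sqrt(2)*r^2/4 + 2*r^2 - 25*sqrt(2)*r/4 - 7*r - 7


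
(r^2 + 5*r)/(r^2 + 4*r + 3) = r*(r + 5)/(r^2 + 4*r + 3)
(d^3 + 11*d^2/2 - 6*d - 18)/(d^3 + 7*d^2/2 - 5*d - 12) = (d + 6)/(d + 4)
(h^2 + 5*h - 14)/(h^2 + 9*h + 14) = (h - 2)/(h + 2)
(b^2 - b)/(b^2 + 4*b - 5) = b/(b + 5)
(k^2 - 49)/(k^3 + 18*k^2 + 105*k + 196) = (k - 7)/(k^2 + 11*k + 28)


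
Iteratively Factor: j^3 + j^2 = (j)*(j^2 + j) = j^2*(j + 1)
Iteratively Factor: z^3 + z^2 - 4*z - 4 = (z + 1)*(z^2 - 4) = (z - 2)*(z + 1)*(z + 2)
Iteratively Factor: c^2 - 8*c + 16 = (c - 4)*(c - 4)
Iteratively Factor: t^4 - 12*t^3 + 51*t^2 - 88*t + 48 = (t - 3)*(t^3 - 9*t^2 + 24*t - 16) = (t - 4)*(t - 3)*(t^2 - 5*t + 4) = (t - 4)^2*(t - 3)*(t - 1)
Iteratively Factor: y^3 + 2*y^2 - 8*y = (y + 4)*(y^2 - 2*y) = y*(y + 4)*(y - 2)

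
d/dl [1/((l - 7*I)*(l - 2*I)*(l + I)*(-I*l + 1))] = (-4*I*l^2 - 25*l + 19*I)/(l^7 - 15*I*l^6 - 58*l^5 - 22*I*l^4 - 251*l^3 - 59*I*l^2 - 336*l - 196*I)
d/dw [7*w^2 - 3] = 14*w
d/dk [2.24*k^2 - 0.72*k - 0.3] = 4.48*k - 0.72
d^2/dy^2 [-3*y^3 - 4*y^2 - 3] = -18*y - 8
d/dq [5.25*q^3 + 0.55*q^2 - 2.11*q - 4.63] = 15.75*q^2 + 1.1*q - 2.11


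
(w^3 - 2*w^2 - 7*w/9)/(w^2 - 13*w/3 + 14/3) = w*(3*w + 1)/(3*(w - 2))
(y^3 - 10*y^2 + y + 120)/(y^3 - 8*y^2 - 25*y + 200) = (y + 3)/(y + 5)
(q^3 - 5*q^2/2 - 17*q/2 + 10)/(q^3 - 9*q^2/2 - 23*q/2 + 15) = (q - 4)/(q - 6)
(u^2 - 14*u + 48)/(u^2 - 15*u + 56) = (u - 6)/(u - 7)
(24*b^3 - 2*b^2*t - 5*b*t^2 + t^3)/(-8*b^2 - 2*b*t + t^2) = -3*b + t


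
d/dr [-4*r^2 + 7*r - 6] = 7 - 8*r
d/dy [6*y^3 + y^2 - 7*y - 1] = 18*y^2 + 2*y - 7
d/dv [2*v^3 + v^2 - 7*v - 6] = 6*v^2 + 2*v - 7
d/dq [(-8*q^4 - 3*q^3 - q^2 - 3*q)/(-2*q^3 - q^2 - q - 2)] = (16*q^6 + 16*q^5 + 25*q^4 + 58*q^3 + 16*q^2 + 4*q + 6)/(4*q^6 + 4*q^5 + 5*q^4 + 10*q^3 + 5*q^2 + 4*q + 4)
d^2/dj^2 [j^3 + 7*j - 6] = 6*j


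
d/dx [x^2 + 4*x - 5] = 2*x + 4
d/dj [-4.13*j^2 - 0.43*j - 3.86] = -8.26*j - 0.43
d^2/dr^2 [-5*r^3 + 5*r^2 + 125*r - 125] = 10 - 30*r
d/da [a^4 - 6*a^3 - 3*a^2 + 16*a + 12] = 4*a^3 - 18*a^2 - 6*a + 16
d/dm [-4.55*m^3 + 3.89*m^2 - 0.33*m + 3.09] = -13.65*m^2 + 7.78*m - 0.33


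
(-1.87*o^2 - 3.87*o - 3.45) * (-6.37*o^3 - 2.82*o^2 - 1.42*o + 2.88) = 11.9119*o^5 + 29.9253*o^4 + 35.5453*o^3 + 9.8388*o^2 - 6.2466*o - 9.936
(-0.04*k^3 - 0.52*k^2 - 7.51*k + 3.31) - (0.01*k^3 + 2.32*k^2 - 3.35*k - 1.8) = -0.05*k^3 - 2.84*k^2 - 4.16*k + 5.11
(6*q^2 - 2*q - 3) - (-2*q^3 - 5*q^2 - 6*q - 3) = 2*q^3 + 11*q^2 + 4*q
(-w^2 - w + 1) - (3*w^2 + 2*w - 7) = -4*w^2 - 3*w + 8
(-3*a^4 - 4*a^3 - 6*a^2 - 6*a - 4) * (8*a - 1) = -24*a^5 - 29*a^4 - 44*a^3 - 42*a^2 - 26*a + 4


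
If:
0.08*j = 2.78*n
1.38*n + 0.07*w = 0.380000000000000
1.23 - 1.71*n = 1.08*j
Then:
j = 1.09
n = 0.03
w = 4.81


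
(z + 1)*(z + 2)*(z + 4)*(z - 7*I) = z^4 + 7*z^3 - 7*I*z^3 + 14*z^2 - 49*I*z^2 + 8*z - 98*I*z - 56*I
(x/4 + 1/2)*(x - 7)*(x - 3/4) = x^3/4 - 23*x^2/16 - 41*x/16 + 21/8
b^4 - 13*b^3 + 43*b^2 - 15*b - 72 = (b - 8)*(b - 3)^2*(b + 1)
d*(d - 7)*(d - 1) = d^3 - 8*d^2 + 7*d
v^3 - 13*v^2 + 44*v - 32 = (v - 8)*(v - 4)*(v - 1)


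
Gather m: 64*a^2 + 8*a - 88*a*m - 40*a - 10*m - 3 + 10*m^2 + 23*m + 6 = 64*a^2 - 32*a + 10*m^2 + m*(13 - 88*a) + 3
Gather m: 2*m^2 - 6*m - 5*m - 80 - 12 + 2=2*m^2 - 11*m - 90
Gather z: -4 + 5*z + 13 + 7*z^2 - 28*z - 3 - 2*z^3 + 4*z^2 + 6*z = -2*z^3 + 11*z^2 - 17*z + 6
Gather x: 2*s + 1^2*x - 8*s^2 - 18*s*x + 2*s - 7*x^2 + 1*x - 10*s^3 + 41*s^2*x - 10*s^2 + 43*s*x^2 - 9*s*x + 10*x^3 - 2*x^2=-10*s^3 - 18*s^2 + 4*s + 10*x^3 + x^2*(43*s - 9) + x*(41*s^2 - 27*s + 2)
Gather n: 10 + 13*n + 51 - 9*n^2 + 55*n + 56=-9*n^2 + 68*n + 117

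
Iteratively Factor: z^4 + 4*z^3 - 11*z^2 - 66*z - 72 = (z - 4)*(z^3 + 8*z^2 + 21*z + 18) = (z - 4)*(z + 2)*(z^2 + 6*z + 9) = (z - 4)*(z + 2)*(z + 3)*(z + 3)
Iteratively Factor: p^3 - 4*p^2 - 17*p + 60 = (p - 3)*(p^2 - p - 20) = (p - 3)*(p + 4)*(p - 5)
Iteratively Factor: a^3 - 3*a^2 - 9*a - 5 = (a + 1)*(a^2 - 4*a - 5) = (a - 5)*(a + 1)*(a + 1)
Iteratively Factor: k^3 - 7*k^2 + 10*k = (k - 5)*(k^2 - 2*k) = (k - 5)*(k - 2)*(k)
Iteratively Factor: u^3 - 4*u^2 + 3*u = (u)*(u^2 - 4*u + 3) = u*(u - 1)*(u - 3)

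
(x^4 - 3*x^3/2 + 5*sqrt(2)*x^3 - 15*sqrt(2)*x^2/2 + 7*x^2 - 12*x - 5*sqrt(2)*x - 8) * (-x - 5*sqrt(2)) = -x^5 - 10*sqrt(2)*x^4 + 3*x^4/2 - 57*x^3 + 15*sqrt(2)*x^3 - 30*sqrt(2)*x^2 + 87*x^2 + 58*x + 60*sqrt(2)*x + 40*sqrt(2)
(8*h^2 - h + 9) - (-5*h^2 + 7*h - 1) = 13*h^2 - 8*h + 10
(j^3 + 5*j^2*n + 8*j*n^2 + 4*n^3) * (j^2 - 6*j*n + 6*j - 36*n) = j^5 - j^4*n + 6*j^4 - 22*j^3*n^2 - 6*j^3*n - 44*j^2*n^3 - 132*j^2*n^2 - 24*j*n^4 - 264*j*n^3 - 144*n^4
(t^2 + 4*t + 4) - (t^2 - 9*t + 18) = 13*t - 14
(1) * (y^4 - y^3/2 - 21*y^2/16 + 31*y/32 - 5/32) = y^4 - y^3/2 - 21*y^2/16 + 31*y/32 - 5/32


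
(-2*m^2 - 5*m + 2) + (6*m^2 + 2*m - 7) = 4*m^2 - 3*m - 5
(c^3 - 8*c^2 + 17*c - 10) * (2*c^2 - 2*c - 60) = 2*c^5 - 18*c^4 - 10*c^3 + 426*c^2 - 1000*c + 600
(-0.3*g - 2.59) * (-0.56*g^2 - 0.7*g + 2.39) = 0.168*g^3 + 1.6604*g^2 + 1.096*g - 6.1901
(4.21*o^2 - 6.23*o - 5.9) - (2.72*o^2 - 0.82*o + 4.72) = 1.49*o^2 - 5.41*o - 10.62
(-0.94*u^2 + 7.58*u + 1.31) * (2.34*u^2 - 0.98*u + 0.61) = -2.1996*u^4 + 18.6584*u^3 - 4.9364*u^2 + 3.34*u + 0.7991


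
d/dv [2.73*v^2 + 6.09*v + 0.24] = 5.46*v + 6.09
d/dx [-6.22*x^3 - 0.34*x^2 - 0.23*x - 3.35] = -18.66*x^2 - 0.68*x - 0.23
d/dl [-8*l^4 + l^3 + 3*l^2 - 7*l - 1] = -32*l^3 + 3*l^2 + 6*l - 7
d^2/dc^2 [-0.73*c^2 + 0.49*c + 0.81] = -1.46000000000000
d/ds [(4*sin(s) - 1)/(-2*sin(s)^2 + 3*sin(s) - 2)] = (8*sin(s)^2 - 4*sin(s) - 5)*cos(s)/(-3*sin(s) - cos(2*s) + 3)^2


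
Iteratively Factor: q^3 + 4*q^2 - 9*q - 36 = (q + 4)*(q^2 - 9) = (q + 3)*(q + 4)*(q - 3)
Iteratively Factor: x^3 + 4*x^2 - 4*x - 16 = (x + 4)*(x^2 - 4) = (x - 2)*(x + 4)*(x + 2)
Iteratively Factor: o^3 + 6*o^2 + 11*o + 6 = (o + 1)*(o^2 + 5*o + 6) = (o + 1)*(o + 2)*(o + 3)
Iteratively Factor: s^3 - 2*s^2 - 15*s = (s - 5)*(s^2 + 3*s) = (s - 5)*(s + 3)*(s)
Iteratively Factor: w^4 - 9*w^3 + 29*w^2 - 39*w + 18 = (w - 1)*(w^3 - 8*w^2 + 21*w - 18) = (w - 2)*(w - 1)*(w^2 - 6*w + 9) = (w - 3)*(w - 2)*(w - 1)*(w - 3)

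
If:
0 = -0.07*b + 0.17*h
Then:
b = 2.42857142857143*h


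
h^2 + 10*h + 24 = (h + 4)*(h + 6)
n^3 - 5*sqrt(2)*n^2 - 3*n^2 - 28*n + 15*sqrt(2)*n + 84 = (n - 3)*(n - 7*sqrt(2))*(n + 2*sqrt(2))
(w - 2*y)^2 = w^2 - 4*w*y + 4*y^2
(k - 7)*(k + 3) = k^2 - 4*k - 21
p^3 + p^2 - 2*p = p*(p - 1)*(p + 2)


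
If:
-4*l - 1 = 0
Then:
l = -1/4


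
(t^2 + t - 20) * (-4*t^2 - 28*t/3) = -4*t^4 - 40*t^3/3 + 212*t^2/3 + 560*t/3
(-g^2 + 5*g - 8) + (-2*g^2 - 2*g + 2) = -3*g^2 + 3*g - 6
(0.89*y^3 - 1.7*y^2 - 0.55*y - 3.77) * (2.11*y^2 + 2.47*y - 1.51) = 1.8779*y^5 - 1.3887*y^4 - 6.7034*y^3 - 6.7462*y^2 - 8.4814*y + 5.6927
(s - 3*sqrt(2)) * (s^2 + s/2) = s^3 - 3*sqrt(2)*s^2 + s^2/2 - 3*sqrt(2)*s/2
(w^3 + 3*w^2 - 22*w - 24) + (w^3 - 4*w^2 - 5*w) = 2*w^3 - w^2 - 27*w - 24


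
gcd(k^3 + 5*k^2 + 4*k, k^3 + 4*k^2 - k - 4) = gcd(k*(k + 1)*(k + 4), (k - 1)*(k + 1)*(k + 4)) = k^2 + 5*k + 4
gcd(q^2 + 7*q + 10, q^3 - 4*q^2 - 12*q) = q + 2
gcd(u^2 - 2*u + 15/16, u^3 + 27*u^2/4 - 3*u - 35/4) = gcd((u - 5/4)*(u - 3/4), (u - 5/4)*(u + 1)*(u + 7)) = u - 5/4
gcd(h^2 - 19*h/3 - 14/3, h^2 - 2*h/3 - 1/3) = 1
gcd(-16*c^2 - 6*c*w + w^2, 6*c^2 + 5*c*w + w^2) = 2*c + w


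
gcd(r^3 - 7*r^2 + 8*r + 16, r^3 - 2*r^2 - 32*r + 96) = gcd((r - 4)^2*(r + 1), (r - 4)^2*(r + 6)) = r^2 - 8*r + 16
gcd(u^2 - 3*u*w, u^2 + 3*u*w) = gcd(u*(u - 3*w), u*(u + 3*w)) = u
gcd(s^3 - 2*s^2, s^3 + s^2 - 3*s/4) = s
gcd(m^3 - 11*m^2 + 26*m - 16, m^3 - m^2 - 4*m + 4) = m^2 - 3*m + 2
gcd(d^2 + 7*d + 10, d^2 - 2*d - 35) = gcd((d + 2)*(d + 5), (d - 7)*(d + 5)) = d + 5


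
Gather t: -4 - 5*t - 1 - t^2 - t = -t^2 - 6*t - 5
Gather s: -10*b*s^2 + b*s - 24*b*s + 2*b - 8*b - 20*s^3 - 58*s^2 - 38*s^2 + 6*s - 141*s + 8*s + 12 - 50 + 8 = -6*b - 20*s^3 + s^2*(-10*b - 96) + s*(-23*b - 127) - 30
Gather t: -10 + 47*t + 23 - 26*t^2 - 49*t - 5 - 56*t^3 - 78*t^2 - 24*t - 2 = -56*t^3 - 104*t^2 - 26*t + 6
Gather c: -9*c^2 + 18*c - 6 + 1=-9*c^2 + 18*c - 5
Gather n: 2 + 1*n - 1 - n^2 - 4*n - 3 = -n^2 - 3*n - 2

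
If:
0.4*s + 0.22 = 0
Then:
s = -0.55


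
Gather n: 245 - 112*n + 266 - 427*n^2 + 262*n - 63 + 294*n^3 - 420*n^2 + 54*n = 294*n^3 - 847*n^2 + 204*n + 448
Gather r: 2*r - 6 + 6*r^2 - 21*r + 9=6*r^2 - 19*r + 3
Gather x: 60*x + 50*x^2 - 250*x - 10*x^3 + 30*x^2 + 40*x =-10*x^3 + 80*x^2 - 150*x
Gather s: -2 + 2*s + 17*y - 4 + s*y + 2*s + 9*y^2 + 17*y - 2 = s*(y + 4) + 9*y^2 + 34*y - 8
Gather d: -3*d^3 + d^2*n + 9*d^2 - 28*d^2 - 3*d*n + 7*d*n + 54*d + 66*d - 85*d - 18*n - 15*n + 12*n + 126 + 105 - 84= -3*d^3 + d^2*(n - 19) + d*(4*n + 35) - 21*n + 147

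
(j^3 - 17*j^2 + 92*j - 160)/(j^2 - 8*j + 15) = (j^2 - 12*j + 32)/(j - 3)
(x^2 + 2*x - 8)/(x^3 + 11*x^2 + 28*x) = (x - 2)/(x*(x + 7))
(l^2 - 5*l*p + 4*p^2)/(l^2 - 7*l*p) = (l^2 - 5*l*p + 4*p^2)/(l*(l - 7*p))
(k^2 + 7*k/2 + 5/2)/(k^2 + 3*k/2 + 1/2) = (2*k + 5)/(2*k + 1)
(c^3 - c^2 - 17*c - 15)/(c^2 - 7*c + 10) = (c^2 + 4*c + 3)/(c - 2)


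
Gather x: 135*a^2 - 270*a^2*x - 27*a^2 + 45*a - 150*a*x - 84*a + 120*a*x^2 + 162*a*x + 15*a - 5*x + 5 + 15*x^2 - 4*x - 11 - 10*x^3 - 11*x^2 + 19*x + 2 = 108*a^2 - 24*a - 10*x^3 + x^2*(120*a + 4) + x*(-270*a^2 + 12*a + 10) - 4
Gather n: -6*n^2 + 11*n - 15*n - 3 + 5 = -6*n^2 - 4*n + 2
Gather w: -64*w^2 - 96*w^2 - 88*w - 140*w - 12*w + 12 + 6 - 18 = -160*w^2 - 240*w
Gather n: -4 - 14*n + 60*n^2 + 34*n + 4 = 60*n^2 + 20*n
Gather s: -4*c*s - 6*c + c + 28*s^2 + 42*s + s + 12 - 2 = -5*c + 28*s^2 + s*(43 - 4*c) + 10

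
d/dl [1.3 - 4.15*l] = -4.15000000000000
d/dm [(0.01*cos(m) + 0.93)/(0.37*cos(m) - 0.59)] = 0.35*sin(m)/(0.37*cos(m) - 0.59)^2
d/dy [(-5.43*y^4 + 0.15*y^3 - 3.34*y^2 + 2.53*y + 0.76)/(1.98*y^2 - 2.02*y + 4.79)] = (-21.5028*y^5 + 33.2028*y^4 - 104.6448*y^3 + 3.8929*y^2 - 35.0068*y + 13.6539)/(3.9204*y^4 - 7.9992*y^3 + 23.0488*y^2 - 19.3516*y + 22.9441)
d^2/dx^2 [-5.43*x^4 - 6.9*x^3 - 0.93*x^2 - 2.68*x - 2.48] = -65.16*x^2 - 41.4*x - 1.86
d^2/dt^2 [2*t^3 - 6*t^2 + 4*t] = 12*t - 12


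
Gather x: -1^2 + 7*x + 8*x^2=8*x^2 + 7*x - 1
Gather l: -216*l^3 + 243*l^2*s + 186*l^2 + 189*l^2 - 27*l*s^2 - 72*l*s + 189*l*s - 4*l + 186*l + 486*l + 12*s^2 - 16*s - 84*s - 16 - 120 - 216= -216*l^3 + l^2*(243*s + 375) + l*(-27*s^2 + 117*s + 668) + 12*s^2 - 100*s - 352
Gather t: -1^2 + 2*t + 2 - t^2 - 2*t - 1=-t^2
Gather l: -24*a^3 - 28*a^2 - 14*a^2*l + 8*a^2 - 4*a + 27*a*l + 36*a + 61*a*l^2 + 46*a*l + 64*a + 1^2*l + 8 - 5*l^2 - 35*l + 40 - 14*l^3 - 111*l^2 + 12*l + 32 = -24*a^3 - 20*a^2 + 96*a - 14*l^3 + l^2*(61*a - 116) + l*(-14*a^2 + 73*a - 22) + 80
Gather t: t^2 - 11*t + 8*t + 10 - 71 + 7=t^2 - 3*t - 54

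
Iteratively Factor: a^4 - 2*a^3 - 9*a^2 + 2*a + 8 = (a + 2)*(a^3 - 4*a^2 - a + 4) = (a + 1)*(a + 2)*(a^2 - 5*a + 4) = (a - 1)*(a + 1)*(a + 2)*(a - 4)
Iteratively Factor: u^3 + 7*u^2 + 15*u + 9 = (u + 3)*(u^2 + 4*u + 3) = (u + 3)^2*(u + 1)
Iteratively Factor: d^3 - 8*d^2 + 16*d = (d - 4)*(d^2 - 4*d) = d*(d - 4)*(d - 4)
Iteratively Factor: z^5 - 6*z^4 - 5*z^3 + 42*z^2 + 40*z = (z)*(z^4 - 6*z^3 - 5*z^2 + 42*z + 40) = z*(z + 1)*(z^3 - 7*z^2 + 2*z + 40) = z*(z - 4)*(z + 1)*(z^2 - 3*z - 10) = z*(z - 4)*(z + 1)*(z + 2)*(z - 5)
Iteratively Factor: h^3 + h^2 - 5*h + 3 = (h - 1)*(h^2 + 2*h - 3) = (h - 1)^2*(h + 3)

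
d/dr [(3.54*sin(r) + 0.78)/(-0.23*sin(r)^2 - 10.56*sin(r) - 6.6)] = (0.8142*sin(r)^2 + 0.358800000000002*sin(r) - 15.1272)*cos(r)/(0.0529*sin(r)^4 + 4.8576*sin(r)^3 + 114.5496*sin(r)^2 + 139.392*sin(r) + 43.56)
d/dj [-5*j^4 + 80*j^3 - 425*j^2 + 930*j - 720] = -20*j^3 + 240*j^2 - 850*j + 930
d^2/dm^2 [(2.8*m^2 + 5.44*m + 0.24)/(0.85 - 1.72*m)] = -21.372592/(5.088448*m^3 - 7.54392*m^2 + 3.7281*m - 0.614125)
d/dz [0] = 0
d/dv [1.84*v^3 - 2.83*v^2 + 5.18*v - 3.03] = 5.52*v^2 - 5.66*v + 5.18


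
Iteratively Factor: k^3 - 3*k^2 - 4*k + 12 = (k - 3)*(k^2 - 4) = (k - 3)*(k - 2)*(k + 2)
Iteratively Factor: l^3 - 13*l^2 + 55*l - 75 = (l - 5)*(l^2 - 8*l + 15) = (l - 5)^2*(l - 3)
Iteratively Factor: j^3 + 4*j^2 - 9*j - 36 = (j + 4)*(j^2 - 9) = (j - 3)*(j + 4)*(j + 3)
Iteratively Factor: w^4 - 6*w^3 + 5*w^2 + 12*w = (w - 4)*(w^3 - 2*w^2 - 3*w) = (w - 4)*(w - 3)*(w^2 + w) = (w - 4)*(w - 3)*(w + 1)*(w)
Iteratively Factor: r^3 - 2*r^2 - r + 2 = (r - 2)*(r^2 - 1) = (r - 2)*(r - 1)*(r + 1)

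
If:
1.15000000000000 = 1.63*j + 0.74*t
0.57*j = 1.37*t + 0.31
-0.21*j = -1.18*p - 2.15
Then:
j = 0.68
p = -1.70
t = 0.06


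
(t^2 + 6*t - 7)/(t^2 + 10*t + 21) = (t - 1)/(t + 3)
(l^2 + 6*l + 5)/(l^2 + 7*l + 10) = (l + 1)/(l + 2)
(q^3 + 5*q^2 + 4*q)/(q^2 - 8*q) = (q^2 + 5*q + 4)/(q - 8)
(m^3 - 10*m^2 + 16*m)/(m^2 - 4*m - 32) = m*(m - 2)/(m + 4)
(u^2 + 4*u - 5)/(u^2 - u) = (u + 5)/u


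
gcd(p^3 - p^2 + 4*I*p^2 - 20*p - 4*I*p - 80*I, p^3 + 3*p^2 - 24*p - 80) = p^2 - p - 20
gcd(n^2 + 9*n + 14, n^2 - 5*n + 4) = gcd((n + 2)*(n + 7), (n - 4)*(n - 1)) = 1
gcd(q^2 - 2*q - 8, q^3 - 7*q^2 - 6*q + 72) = q - 4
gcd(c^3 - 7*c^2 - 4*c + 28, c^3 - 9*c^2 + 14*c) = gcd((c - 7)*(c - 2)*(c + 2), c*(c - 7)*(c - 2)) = c^2 - 9*c + 14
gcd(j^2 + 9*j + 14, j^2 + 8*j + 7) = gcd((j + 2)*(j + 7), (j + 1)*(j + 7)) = j + 7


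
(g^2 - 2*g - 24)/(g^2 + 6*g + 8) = (g - 6)/(g + 2)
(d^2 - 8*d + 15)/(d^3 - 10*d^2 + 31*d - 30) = 1/(d - 2)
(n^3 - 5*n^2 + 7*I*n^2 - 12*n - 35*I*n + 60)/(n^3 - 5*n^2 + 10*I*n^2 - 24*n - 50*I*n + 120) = (n + 3*I)/(n + 6*I)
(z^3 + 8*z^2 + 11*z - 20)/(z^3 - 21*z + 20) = (z + 4)/(z - 4)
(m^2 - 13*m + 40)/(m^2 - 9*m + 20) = (m - 8)/(m - 4)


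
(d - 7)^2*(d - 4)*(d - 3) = d^4 - 21*d^3 + 159*d^2 - 511*d + 588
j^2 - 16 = (j - 4)*(j + 4)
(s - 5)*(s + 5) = s^2 - 25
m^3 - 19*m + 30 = (m - 3)*(m - 2)*(m + 5)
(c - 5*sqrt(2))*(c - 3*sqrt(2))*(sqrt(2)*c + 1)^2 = 2*c^4 - 14*sqrt(2)*c^3 + 29*c^2 + 52*sqrt(2)*c + 30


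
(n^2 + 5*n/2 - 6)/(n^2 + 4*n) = (n - 3/2)/n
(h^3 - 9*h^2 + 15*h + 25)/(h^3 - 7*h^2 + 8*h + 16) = (h^2 - 10*h + 25)/(h^2 - 8*h + 16)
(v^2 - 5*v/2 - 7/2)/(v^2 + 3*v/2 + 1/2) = (2*v - 7)/(2*v + 1)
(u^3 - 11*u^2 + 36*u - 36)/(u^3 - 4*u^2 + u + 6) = (u - 6)/(u + 1)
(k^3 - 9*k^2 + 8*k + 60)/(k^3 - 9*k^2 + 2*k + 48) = (k^2 - 11*k + 30)/(k^2 - 11*k + 24)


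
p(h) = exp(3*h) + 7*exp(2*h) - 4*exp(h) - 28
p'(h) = 3*exp(3*h) + 14*exp(2*h) - 4*exp(h)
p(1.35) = 118.13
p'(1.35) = 365.08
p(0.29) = -18.46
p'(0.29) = 26.82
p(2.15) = 1086.26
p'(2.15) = 2895.56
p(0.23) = -19.95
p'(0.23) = 23.12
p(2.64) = 4042.31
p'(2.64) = 10948.44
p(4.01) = 188751.07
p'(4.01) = 545490.13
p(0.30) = -18.19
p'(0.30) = 27.49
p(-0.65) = -28.04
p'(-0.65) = 2.15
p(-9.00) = -28.00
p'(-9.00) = 0.00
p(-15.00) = -28.00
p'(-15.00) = 0.00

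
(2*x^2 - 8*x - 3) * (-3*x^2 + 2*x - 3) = -6*x^4 + 28*x^3 - 13*x^2 + 18*x + 9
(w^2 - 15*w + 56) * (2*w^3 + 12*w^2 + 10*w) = 2*w^5 - 18*w^4 - 58*w^3 + 522*w^2 + 560*w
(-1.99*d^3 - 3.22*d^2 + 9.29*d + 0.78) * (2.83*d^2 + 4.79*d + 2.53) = -5.6317*d^5 - 18.6447*d^4 + 5.83219999999999*d^3 + 38.5599*d^2 + 27.2399*d + 1.9734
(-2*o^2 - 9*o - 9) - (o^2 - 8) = -3*o^2 - 9*o - 1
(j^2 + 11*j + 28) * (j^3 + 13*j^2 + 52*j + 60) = j^5 + 24*j^4 + 223*j^3 + 996*j^2 + 2116*j + 1680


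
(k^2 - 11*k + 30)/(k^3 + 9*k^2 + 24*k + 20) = (k^2 - 11*k + 30)/(k^3 + 9*k^2 + 24*k + 20)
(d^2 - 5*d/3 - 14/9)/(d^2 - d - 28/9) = (3*d + 2)/(3*d + 4)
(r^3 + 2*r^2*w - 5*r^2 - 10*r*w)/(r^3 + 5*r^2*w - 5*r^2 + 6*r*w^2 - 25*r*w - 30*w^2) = r/(r + 3*w)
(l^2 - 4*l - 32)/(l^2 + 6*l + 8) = (l - 8)/(l + 2)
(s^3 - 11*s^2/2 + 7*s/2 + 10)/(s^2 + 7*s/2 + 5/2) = (2*s^2 - 13*s + 20)/(2*s + 5)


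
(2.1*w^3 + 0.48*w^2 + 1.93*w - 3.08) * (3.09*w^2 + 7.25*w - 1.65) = 6.489*w^5 + 16.7082*w^4 + 5.9787*w^3 + 3.6833*w^2 - 25.5145*w + 5.082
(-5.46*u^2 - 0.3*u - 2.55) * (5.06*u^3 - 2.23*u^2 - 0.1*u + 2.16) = -27.6276*u^5 + 10.6578*u^4 - 11.688*u^3 - 6.0771*u^2 - 0.393*u - 5.508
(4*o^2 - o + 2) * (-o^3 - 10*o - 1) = -4*o^5 + o^4 - 42*o^3 + 6*o^2 - 19*o - 2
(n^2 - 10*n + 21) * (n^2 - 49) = n^4 - 10*n^3 - 28*n^2 + 490*n - 1029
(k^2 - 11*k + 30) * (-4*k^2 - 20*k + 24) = -4*k^4 + 24*k^3 + 124*k^2 - 864*k + 720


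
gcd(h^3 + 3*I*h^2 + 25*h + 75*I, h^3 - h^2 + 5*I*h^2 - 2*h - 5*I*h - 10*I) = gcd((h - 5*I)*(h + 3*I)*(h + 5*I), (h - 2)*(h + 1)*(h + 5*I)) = h + 5*I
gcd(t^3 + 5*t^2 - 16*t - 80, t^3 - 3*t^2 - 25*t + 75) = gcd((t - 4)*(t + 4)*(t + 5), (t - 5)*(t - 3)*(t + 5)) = t + 5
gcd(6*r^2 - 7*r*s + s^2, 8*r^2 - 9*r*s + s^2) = r - s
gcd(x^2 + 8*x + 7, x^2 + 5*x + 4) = x + 1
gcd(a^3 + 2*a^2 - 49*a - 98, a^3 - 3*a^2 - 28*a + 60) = 1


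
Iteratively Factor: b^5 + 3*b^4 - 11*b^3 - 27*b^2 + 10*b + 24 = (b + 1)*(b^4 + 2*b^3 - 13*b^2 - 14*b + 24) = (b - 3)*(b + 1)*(b^3 + 5*b^2 + 2*b - 8) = (b - 3)*(b - 1)*(b + 1)*(b^2 + 6*b + 8) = (b - 3)*(b - 1)*(b + 1)*(b + 4)*(b + 2)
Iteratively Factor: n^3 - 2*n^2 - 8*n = (n - 4)*(n^2 + 2*n) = (n - 4)*(n + 2)*(n)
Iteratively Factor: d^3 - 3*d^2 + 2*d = (d - 1)*(d^2 - 2*d) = (d - 2)*(d - 1)*(d)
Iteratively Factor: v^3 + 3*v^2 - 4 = (v + 2)*(v^2 + v - 2) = (v + 2)^2*(v - 1)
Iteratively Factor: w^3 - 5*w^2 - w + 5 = (w - 5)*(w^2 - 1) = (w - 5)*(w - 1)*(w + 1)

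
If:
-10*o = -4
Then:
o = 2/5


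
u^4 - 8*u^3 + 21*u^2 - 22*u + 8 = (u - 4)*(u - 2)*(u - 1)^2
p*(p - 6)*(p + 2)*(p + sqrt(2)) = p^4 - 4*p^3 + sqrt(2)*p^3 - 12*p^2 - 4*sqrt(2)*p^2 - 12*sqrt(2)*p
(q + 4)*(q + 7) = q^2 + 11*q + 28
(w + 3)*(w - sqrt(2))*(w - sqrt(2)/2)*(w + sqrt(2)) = w^4 - sqrt(2)*w^3/2 + 3*w^3 - 3*sqrt(2)*w^2/2 - 2*w^2 - 6*w + sqrt(2)*w + 3*sqrt(2)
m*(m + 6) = m^2 + 6*m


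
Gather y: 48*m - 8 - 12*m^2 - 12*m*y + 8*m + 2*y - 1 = -12*m^2 + 56*m + y*(2 - 12*m) - 9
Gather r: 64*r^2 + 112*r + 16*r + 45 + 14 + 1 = 64*r^2 + 128*r + 60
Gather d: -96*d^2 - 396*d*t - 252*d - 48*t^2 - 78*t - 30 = -96*d^2 + d*(-396*t - 252) - 48*t^2 - 78*t - 30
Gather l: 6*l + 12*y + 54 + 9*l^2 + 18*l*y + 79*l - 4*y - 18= 9*l^2 + l*(18*y + 85) + 8*y + 36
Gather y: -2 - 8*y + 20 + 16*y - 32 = 8*y - 14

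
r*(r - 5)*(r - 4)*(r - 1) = r^4 - 10*r^3 + 29*r^2 - 20*r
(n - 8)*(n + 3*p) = n^2 + 3*n*p - 8*n - 24*p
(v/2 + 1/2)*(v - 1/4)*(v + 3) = v^3/2 + 15*v^2/8 + v - 3/8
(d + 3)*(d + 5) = d^2 + 8*d + 15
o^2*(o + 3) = o^3 + 3*o^2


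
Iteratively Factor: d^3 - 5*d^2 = (d)*(d^2 - 5*d) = d*(d - 5)*(d)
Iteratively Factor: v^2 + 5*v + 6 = (v + 2)*(v + 3)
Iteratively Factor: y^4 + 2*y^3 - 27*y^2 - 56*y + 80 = (y - 1)*(y^3 + 3*y^2 - 24*y - 80) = (y - 1)*(y + 4)*(y^2 - y - 20) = (y - 5)*(y - 1)*(y + 4)*(y + 4)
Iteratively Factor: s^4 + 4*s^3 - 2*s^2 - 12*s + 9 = (s + 3)*(s^3 + s^2 - 5*s + 3) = (s + 3)^2*(s^2 - 2*s + 1) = (s - 1)*(s + 3)^2*(s - 1)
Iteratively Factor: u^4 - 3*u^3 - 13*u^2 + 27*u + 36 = (u + 3)*(u^3 - 6*u^2 + 5*u + 12) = (u - 4)*(u + 3)*(u^2 - 2*u - 3) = (u - 4)*(u - 3)*(u + 3)*(u + 1)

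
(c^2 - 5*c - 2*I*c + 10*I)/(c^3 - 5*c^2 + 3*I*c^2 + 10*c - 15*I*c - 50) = 1/(c + 5*I)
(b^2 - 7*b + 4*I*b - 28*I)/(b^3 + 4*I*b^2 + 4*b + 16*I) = (b - 7)/(b^2 + 4)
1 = 1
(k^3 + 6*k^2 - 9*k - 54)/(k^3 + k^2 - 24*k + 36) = (k + 3)/(k - 2)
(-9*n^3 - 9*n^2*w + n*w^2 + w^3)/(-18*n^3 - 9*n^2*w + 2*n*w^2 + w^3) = (n + w)/(2*n + w)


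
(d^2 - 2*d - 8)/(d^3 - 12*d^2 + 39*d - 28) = (d + 2)/(d^2 - 8*d + 7)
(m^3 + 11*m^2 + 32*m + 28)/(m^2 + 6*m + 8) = (m^2 + 9*m + 14)/(m + 4)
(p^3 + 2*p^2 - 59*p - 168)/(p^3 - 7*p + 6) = (p^2 - p - 56)/(p^2 - 3*p + 2)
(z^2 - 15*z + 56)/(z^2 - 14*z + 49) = (z - 8)/(z - 7)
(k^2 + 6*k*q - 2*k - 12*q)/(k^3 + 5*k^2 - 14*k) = (k + 6*q)/(k*(k + 7))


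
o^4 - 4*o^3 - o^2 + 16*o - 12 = (o - 3)*(o - 2)*(o - 1)*(o + 2)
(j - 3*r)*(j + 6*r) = j^2 + 3*j*r - 18*r^2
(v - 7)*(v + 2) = v^2 - 5*v - 14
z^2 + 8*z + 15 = (z + 3)*(z + 5)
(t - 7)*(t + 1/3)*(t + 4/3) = t^3 - 16*t^2/3 - 101*t/9 - 28/9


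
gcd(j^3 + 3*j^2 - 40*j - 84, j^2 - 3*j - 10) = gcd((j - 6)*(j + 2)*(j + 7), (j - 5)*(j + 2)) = j + 2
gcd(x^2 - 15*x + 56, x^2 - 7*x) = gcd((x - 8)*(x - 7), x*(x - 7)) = x - 7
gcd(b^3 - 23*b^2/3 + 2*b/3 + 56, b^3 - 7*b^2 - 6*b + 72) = b^2 - 10*b + 24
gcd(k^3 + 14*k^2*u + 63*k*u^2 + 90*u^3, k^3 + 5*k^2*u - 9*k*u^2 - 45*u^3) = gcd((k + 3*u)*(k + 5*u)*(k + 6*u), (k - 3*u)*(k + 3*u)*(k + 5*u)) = k^2 + 8*k*u + 15*u^2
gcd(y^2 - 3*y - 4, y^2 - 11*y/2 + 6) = y - 4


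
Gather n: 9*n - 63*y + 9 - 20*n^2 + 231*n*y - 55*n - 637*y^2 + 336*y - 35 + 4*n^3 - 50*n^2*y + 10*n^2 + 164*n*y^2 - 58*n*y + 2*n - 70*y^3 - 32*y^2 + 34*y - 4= 4*n^3 + n^2*(-50*y - 10) + n*(164*y^2 + 173*y - 44) - 70*y^3 - 669*y^2 + 307*y - 30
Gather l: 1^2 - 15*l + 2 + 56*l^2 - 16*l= 56*l^2 - 31*l + 3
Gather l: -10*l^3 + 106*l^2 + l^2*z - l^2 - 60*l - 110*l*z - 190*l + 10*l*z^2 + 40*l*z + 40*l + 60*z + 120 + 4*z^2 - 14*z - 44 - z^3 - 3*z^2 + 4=-10*l^3 + l^2*(z + 105) + l*(10*z^2 - 70*z - 210) - z^3 + z^2 + 46*z + 80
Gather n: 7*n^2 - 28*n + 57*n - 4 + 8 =7*n^2 + 29*n + 4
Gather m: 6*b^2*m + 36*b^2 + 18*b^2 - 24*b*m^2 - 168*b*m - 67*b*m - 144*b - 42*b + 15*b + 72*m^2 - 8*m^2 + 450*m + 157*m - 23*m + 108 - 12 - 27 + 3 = 54*b^2 - 171*b + m^2*(64 - 24*b) + m*(6*b^2 - 235*b + 584) + 72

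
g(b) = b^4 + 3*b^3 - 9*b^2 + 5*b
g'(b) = 4*b^3 + 9*b^2 - 18*b + 5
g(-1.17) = -21.10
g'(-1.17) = 31.97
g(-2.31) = -68.08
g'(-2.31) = 45.30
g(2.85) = 76.57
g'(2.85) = 119.40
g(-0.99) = -15.72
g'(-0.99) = 27.76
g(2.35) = 31.48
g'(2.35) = 64.31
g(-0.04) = -0.21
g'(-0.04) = 5.73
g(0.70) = 0.36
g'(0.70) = -1.82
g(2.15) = 20.33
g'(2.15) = 47.66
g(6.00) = 1650.00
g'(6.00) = 1085.00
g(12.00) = 24684.00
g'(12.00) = 7997.00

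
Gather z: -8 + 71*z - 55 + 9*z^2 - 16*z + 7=9*z^2 + 55*z - 56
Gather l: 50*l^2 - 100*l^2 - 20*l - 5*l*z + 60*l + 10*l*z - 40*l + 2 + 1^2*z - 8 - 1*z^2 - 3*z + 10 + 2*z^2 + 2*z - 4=-50*l^2 + 5*l*z + z^2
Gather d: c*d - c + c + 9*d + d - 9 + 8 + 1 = d*(c + 10)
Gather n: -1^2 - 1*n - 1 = -n - 2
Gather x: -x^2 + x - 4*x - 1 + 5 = -x^2 - 3*x + 4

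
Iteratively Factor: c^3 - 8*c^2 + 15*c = (c)*(c^2 - 8*c + 15) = c*(c - 5)*(c - 3)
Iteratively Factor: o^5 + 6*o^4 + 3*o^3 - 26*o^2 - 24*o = (o - 2)*(o^4 + 8*o^3 + 19*o^2 + 12*o) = (o - 2)*(o + 3)*(o^3 + 5*o^2 + 4*o) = (o - 2)*(o + 3)*(o + 4)*(o^2 + o) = o*(o - 2)*(o + 3)*(o + 4)*(o + 1)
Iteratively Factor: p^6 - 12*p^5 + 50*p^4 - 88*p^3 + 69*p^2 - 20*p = (p - 5)*(p^5 - 7*p^4 + 15*p^3 - 13*p^2 + 4*p) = (p - 5)*(p - 1)*(p^4 - 6*p^3 + 9*p^2 - 4*p) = (p - 5)*(p - 1)^2*(p^3 - 5*p^2 + 4*p) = (p - 5)*(p - 1)^3*(p^2 - 4*p) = p*(p - 5)*(p - 1)^3*(p - 4)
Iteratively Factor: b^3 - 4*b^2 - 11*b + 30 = (b - 5)*(b^2 + b - 6) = (b - 5)*(b - 2)*(b + 3)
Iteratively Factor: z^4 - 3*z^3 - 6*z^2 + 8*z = (z - 4)*(z^3 + z^2 - 2*z) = z*(z - 4)*(z^2 + z - 2) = z*(z - 4)*(z + 2)*(z - 1)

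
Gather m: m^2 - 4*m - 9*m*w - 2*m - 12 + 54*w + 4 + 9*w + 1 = m^2 + m*(-9*w - 6) + 63*w - 7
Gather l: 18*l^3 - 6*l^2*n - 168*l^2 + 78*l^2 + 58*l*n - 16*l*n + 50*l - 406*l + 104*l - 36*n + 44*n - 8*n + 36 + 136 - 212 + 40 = 18*l^3 + l^2*(-6*n - 90) + l*(42*n - 252)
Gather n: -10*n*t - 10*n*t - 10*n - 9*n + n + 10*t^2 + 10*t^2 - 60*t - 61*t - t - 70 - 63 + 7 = n*(-20*t - 18) + 20*t^2 - 122*t - 126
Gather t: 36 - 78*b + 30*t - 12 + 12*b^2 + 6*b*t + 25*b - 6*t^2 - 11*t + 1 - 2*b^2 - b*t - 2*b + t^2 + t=10*b^2 - 55*b - 5*t^2 + t*(5*b + 20) + 25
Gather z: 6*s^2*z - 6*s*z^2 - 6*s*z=-6*s*z^2 + z*(6*s^2 - 6*s)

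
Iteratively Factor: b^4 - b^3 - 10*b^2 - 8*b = (b + 2)*(b^3 - 3*b^2 - 4*b) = (b + 1)*(b + 2)*(b^2 - 4*b) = (b - 4)*(b + 1)*(b + 2)*(b)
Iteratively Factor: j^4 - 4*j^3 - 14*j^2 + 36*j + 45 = (j - 3)*(j^3 - j^2 - 17*j - 15) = (j - 3)*(j + 1)*(j^2 - 2*j - 15) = (j - 3)*(j + 1)*(j + 3)*(j - 5)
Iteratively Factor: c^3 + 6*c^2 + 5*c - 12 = (c - 1)*(c^2 + 7*c + 12) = (c - 1)*(c + 3)*(c + 4)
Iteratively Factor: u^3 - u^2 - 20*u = (u - 5)*(u^2 + 4*u) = u*(u - 5)*(u + 4)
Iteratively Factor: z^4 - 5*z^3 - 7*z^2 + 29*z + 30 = (z - 5)*(z^3 - 7*z - 6) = (z - 5)*(z + 1)*(z^2 - z - 6) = (z - 5)*(z + 1)*(z + 2)*(z - 3)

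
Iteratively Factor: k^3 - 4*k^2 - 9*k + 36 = (k - 3)*(k^2 - k - 12) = (k - 3)*(k + 3)*(k - 4)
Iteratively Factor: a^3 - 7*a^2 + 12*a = (a - 3)*(a^2 - 4*a) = (a - 4)*(a - 3)*(a)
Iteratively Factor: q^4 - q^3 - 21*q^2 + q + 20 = (q + 1)*(q^3 - 2*q^2 - 19*q + 20) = (q + 1)*(q + 4)*(q^2 - 6*q + 5) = (q - 1)*(q + 1)*(q + 4)*(q - 5)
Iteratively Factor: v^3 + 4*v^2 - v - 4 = (v + 1)*(v^2 + 3*v - 4) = (v + 1)*(v + 4)*(v - 1)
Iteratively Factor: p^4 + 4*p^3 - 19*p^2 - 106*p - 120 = (p + 2)*(p^3 + 2*p^2 - 23*p - 60) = (p + 2)*(p + 3)*(p^2 - p - 20) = (p - 5)*(p + 2)*(p + 3)*(p + 4)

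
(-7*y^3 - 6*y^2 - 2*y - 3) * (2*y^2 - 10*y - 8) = -14*y^5 + 58*y^4 + 112*y^3 + 62*y^2 + 46*y + 24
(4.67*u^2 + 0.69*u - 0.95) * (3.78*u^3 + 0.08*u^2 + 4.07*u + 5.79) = 17.6526*u^5 + 2.9818*u^4 + 15.4711*u^3 + 29.7716*u^2 + 0.1286*u - 5.5005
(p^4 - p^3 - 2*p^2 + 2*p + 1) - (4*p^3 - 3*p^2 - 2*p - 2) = p^4 - 5*p^3 + p^2 + 4*p + 3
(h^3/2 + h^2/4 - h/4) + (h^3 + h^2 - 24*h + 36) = 3*h^3/2 + 5*h^2/4 - 97*h/4 + 36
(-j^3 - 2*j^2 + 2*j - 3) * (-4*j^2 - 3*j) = 4*j^5 + 11*j^4 - 2*j^3 + 6*j^2 + 9*j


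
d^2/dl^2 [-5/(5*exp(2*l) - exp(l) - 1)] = 5*(2*(10*exp(l) - 1)^2*exp(l) + (20*exp(l) - 1)*(-5*exp(2*l) + exp(l) + 1))*exp(l)/(-5*exp(2*l) + exp(l) + 1)^3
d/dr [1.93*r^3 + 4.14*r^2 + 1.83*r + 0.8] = 5.79*r^2 + 8.28*r + 1.83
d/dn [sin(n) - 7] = cos(n)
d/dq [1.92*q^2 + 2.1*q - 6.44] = 3.84*q + 2.1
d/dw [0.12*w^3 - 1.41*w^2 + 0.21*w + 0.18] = 0.36*w^2 - 2.82*w + 0.21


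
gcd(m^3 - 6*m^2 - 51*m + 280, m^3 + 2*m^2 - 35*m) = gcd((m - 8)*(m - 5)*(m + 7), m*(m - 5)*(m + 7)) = m^2 + 2*m - 35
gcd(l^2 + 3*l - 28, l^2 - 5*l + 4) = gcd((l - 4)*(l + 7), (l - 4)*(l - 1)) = l - 4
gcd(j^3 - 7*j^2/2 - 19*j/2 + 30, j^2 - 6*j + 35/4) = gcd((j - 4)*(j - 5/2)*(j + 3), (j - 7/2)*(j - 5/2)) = j - 5/2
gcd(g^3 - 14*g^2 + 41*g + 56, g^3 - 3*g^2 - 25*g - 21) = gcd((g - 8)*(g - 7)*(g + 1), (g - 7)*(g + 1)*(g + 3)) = g^2 - 6*g - 7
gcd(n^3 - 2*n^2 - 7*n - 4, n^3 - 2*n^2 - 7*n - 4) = n^3 - 2*n^2 - 7*n - 4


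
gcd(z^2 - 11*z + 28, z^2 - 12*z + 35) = z - 7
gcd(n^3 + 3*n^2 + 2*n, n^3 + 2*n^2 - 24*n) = n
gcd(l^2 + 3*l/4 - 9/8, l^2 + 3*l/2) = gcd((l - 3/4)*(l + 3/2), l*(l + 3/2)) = l + 3/2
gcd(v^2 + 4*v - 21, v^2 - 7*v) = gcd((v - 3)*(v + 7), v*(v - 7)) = 1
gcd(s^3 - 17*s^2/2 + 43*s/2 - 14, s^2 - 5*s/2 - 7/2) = s - 7/2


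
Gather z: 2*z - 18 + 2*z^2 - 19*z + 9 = 2*z^2 - 17*z - 9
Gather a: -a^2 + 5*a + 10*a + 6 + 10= -a^2 + 15*a + 16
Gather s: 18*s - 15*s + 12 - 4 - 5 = 3*s + 3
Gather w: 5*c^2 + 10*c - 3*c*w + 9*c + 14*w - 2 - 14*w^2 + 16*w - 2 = 5*c^2 + 19*c - 14*w^2 + w*(30 - 3*c) - 4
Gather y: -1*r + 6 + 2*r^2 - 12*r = 2*r^2 - 13*r + 6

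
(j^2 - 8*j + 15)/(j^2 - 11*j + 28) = (j^2 - 8*j + 15)/(j^2 - 11*j + 28)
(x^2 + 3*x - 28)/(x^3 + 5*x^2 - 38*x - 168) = (x - 4)/(x^2 - 2*x - 24)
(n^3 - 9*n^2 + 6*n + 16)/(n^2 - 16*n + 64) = (n^2 - n - 2)/(n - 8)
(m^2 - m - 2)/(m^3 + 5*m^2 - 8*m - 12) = 1/(m + 6)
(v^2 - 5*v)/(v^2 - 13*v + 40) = v/(v - 8)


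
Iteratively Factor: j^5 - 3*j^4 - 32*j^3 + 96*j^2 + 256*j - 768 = (j + 4)*(j^4 - 7*j^3 - 4*j^2 + 112*j - 192) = (j + 4)^2*(j^3 - 11*j^2 + 40*j - 48) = (j - 4)*(j + 4)^2*(j^2 - 7*j + 12) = (j - 4)^2*(j + 4)^2*(j - 3)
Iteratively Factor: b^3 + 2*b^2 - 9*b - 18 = (b + 3)*(b^2 - b - 6) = (b - 3)*(b + 3)*(b + 2)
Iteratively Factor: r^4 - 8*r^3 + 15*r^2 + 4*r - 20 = (r - 2)*(r^3 - 6*r^2 + 3*r + 10) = (r - 2)^2*(r^2 - 4*r - 5) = (r - 2)^2*(r + 1)*(r - 5)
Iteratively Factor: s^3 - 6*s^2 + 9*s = (s - 3)*(s^2 - 3*s) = s*(s - 3)*(s - 3)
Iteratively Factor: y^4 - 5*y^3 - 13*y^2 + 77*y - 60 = (y - 5)*(y^3 - 13*y + 12) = (y - 5)*(y - 3)*(y^2 + 3*y - 4) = (y - 5)*(y - 3)*(y + 4)*(y - 1)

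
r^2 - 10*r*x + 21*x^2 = (r - 7*x)*(r - 3*x)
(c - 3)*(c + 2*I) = c^2 - 3*c + 2*I*c - 6*I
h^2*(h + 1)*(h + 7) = h^4 + 8*h^3 + 7*h^2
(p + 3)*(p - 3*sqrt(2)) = p^2 - 3*sqrt(2)*p + 3*p - 9*sqrt(2)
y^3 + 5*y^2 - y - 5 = (y - 1)*(y + 1)*(y + 5)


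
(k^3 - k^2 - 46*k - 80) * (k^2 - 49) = k^5 - k^4 - 95*k^3 - 31*k^2 + 2254*k + 3920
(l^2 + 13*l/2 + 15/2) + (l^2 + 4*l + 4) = 2*l^2 + 21*l/2 + 23/2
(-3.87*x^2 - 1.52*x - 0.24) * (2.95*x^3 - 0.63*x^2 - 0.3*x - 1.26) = -11.4165*x^5 - 2.0459*x^4 + 1.4106*x^3 + 5.4834*x^2 + 1.9872*x + 0.3024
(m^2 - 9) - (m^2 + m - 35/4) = -m - 1/4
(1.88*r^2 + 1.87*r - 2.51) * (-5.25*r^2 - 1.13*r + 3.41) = -9.87*r^4 - 11.9419*r^3 + 17.4752*r^2 + 9.213*r - 8.5591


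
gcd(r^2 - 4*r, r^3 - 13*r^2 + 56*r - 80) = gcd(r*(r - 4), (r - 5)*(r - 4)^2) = r - 4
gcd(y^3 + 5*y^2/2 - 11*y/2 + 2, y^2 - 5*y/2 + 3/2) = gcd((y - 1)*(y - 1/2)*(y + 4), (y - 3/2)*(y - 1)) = y - 1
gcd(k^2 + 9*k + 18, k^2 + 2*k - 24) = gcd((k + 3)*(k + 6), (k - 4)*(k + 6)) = k + 6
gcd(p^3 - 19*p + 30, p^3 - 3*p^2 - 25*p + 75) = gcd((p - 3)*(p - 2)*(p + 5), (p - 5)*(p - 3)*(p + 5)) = p^2 + 2*p - 15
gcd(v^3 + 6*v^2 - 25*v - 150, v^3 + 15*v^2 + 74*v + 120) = v^2 + 11*v + 30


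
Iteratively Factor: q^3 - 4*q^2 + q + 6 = (q - 3)*(q^2 - q - 2) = (q - 3)*(q - 2)*(q + 1)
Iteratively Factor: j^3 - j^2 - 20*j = (j - 5)*(j^2 + 4*j) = (j - 5)*(j + 4)*(j)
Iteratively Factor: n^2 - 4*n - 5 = (n + 1)*(n - 5)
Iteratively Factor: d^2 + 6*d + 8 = (d + 4)*(d + 2)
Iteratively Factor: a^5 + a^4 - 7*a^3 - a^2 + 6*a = (a + 3)*(a^4 - 2*a^3 - a^2 + 2*a) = a*(a + 3)*(a^3 - 2*a^2 - a + 2) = a*(a - 1)*(a + 3)*(a^2 - a - 2) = a*(a - 1)*(a + 1)*(a + 3)*(a - 2)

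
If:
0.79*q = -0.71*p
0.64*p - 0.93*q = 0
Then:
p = 0.00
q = 0.00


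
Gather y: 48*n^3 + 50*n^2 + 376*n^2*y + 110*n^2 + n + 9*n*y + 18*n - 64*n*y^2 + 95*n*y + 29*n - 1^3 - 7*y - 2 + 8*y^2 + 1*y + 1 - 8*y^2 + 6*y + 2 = 48*n^3 + 160*n^2 - 64*n*y^2 + 48*n + y*(376*n^2 + 104*n)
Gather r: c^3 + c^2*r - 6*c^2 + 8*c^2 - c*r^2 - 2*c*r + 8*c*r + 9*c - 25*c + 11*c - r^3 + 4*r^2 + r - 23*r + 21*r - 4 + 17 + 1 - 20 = c^3 + 2*c^2 - 5*c - r^3 + r^2*(4 - c) + r*(c^2 + 6*c - 1) - 6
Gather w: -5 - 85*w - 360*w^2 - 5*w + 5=-360*w^2 - 90*w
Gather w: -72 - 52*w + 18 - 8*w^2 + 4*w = -8*w^2 - 48*w - 54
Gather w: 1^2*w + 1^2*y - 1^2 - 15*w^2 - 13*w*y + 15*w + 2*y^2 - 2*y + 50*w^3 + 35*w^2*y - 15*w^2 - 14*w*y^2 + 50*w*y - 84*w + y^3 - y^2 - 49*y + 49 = 50*w^3 + w^2*(35*y - 30) + w*(-14*y^2 + 37*y - 68) + y^3 + y^2 - 50*y + 48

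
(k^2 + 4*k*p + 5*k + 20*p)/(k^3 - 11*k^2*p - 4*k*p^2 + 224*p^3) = (k + 5)/(k^2 - 15*k*p + 56*p^2)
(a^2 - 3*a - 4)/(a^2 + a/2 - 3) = 2*(a^2 - 3*a - 4)/(2*a^2 + a - 6)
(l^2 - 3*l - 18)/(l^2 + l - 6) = (l - 6)/(l - 2)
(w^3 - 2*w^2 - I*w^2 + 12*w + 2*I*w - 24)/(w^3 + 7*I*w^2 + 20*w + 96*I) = (w - 2)/(w + 8*I)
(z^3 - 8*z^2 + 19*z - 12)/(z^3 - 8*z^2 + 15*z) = (z^2 - 5*z + 4)/(z*(z - 5))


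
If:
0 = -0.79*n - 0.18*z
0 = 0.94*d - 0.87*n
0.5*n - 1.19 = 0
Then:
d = 2.20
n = 2.38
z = -10.45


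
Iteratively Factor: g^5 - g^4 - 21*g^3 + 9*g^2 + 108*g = (g)*(g^4 - g^3 - 21*g^2 + 9*g + 108) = g*(g - 4)*(g^3 + 3*g^2 - 9*g - 27) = g*(g - 4)*(g + 3)*(g^2 - 9) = g*(g - 4)*(g + 3)^2*(g - 3)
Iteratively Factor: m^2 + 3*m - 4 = (m + 4)*(m - 1)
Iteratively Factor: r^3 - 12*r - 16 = (r + 2)*(r^2 - 2*r - 8) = (r - 4)*(r + 2)*(r + 2)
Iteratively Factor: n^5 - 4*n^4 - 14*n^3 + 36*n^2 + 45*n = (n + 1)*(n^4 - 5*n^3 - 9*n^2 + 45*n) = (n + 1)*(n + 3)*(n^3 - 8*n^2 + 15*n) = (n - 3)*(n + 1)*(n + 3)*(n^2 - 5*n) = n*(n - 3)*(n + 1)*(n + 3)*(n - 5)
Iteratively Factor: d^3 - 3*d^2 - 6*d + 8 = (d - 1)*(d^2 - 2*d - 8) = (d - 4)*(d - 1)*(d + 2)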